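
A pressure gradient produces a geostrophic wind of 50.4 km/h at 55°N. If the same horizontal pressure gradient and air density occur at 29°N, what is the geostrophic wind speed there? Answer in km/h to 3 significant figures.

With the same pressure gradient and density, V_g ∝ 1/f ∝ 1/sin φ.
V₂ = V₁ · sin φ₁ / sin φ₂ = 50.4 × sin 55° / sin 29°
V₂ = 50.4 × 0.8192/0.4848 = 85.2 km/h

85.2 km/h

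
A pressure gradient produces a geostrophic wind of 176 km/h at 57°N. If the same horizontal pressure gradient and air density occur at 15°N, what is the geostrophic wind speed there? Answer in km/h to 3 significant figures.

570 km/h

With the same pressure gradient and density, V_g ∝ 1/f ∝ 1/sin φ.
V₂ = V₁ · sin φ₁ / sin φ₂ = 176 × sin 57° / sin 15°
V₂ = 176 × 0.8387/0.2588 = 570 km/h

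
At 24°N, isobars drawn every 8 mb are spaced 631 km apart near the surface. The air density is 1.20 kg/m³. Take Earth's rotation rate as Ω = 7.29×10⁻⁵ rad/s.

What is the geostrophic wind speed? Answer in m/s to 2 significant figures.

Coriolis parameter at 24°N:
f = 2Ω sin φ = 2 × 7.29×10⁻⁵ × sin 24° = 5.93×10⁻⁵ s⁻¹
Pressure gradient: |∂P/∂n| = 800 Pa / 631000 m = 1.27×10⁻³ Pa/m
Geostrophic balance (pressure-gradient force = Coriolis force):
V_g = (1/(fρ)) |∂P/∂n| = 1.27×10⁻³ / (5.93×10⁻⁵ × 1.20) = 17.8 m/s

18 m/s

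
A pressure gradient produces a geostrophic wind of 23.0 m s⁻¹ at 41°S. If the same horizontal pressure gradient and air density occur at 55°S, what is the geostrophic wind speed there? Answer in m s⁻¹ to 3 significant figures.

18.4 m s⁻¹

With the same pressure gradient and density, V_g ∝ 1/f ∝ 1/sin φ.
V₂ = V₁ · sin φ₁ / sin φ₂ = 23.0 × sin 41° / sin 55°
V₂ = 23.0 × 0.6561/0.8192 = 18.4 m s⁻¹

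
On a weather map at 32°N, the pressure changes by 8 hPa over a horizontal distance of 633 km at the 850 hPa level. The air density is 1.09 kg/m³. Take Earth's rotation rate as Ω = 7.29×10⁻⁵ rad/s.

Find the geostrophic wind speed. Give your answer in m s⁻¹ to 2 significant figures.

15 m s⁻¹

Coriolis parameter at 32°N:
f = 2Ω sin φ = 2 × 7.29×10⁻⁵ × sin 32° = 7.73×10⁻⁵ s⁻¹
Pressure gradient: |∂P/∂n| = 800 Pa / 633000 m = 1.26×10⁻³ Pa/m
Geostrophic balance (pressure-gradient force = Coriolis force):
V_g = (1/(fρ)) |∂P/∂n| = 1.26×10⁻³ / (7.73×10⁻⁵ × 1.09) = 15.0 m/s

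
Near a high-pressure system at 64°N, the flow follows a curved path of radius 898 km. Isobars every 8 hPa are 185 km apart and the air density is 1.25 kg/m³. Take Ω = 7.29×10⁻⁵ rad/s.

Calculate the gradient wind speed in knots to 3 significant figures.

77.7 knots

Coriolis parameter at 64°N:
f = 2Ω sin φ = 2 × 7.29×10⁻⁵ × sin 64° = 1.31×10⁻⁴ s⁻¹
Pressure gradient: |∂P/∂n| = 800 Pa / 185000 m = 4.32×10⁻³ Pa/m
Geostrophic speed: V_g = |∂P/∂n|/(fρ) = 4.32×10⁻³/(1.31×10⁻⁴ × 1.25) = 26.4 m/s
Around a high, pressure-gradient force acts outward with centrifugal, so Coriolis balances both:
fV = (1/ρ)|∂P/∂n| + V²/R  →  V² − fR·V + fR·V_g = 0
With fR = 1.31×10⁻⁴ × 898×10³ m = 118 m/s:
V = [fR − √((fR)² − 4 fR V_g)]/2 = [118 − √(118² − 4×118×26.4)]/2 = 40 m/s
Supergeostrophic (V > V_g = 26.4 m/s), as expected around a high.
Converting: 40 m/s × 1.944 = 77.7 knots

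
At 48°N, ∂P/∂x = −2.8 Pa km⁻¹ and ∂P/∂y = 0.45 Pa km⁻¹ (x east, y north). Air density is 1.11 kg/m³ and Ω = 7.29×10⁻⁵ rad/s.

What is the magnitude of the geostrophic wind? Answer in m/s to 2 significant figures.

Coriolis parameter at 48°N:
f = 2Ω sin φ = 2 × 7.29×10⁻⁵ × sin 48° = 1.08×10⁻⁴ s⁻¹
Component geostrophic relations (x east, y north):
u_g = −(1/(fρ)) ∂P/∂y,  v_g = (1/(fρ)) ∂P/∂x
u_g = −(0.45×10⁻³)/(1.08×10⁻⁴ × 1.11) = −3.74 m/s;  v_g = (−2.8×10⁻³)/(1.08×10⁻⁴ × 1.11) = −23.3 m/s
|V_g| = √(u_g² + v_g²) = 23.6 m/s

24 m/s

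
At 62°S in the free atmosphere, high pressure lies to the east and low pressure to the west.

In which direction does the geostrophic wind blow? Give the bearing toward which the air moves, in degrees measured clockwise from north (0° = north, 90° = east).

180°

The pressure-gradient force points toward the west (bearing 270°).
Geostrophic balance: in the Southern Hemisphere the Coriolis force deflects motion to the left, so the geostrophic wind blows 90° to the left of the pressure-gradient force (low pressure on the right).
Rotating 270° by 90° counterclockwise gives 180° — the wind blows toward the south.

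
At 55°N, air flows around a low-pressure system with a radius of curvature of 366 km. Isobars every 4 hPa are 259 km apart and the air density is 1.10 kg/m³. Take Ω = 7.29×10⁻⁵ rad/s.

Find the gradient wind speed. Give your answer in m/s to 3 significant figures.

Coriolis parameter at 55°N:
f = 2Ω sin φ = 2 × 7.29×10⁻⁵ × sin 55° = 1.19×10⁻⁴ s⁻¹
Pressure gradient: |∂P/∂n| = 400 Pa / 259000 m = 1.54×10⁻³ Pa/m
Geostrophic speed: V_g = |∂P/∂n|/(fρ) = 1.54×10⁻³/(1.19×10⁻⁴ × 1.10) = 11.8 m/s
Around a low, centrifugal force acts outward with Coriolis, so pressure-gradient force balances both:
(1/ρ)|∂P/∂n| = fV + V²/R  →  V² + fR·V − fR·V_g = 0
With fR = 1.19×10⁻⁴ × 366×10³ m = 43.7 m/s:
V = [−fR + √((fR)² + 4 fR V_g)]/2 = [−43.7 + √(43.7² + 4×43.7×11.8)]/2 = 9.63 m/s
Subgeostrophic (V < V_g = 11.8 m/s), as expected around a low.

9.63 m/s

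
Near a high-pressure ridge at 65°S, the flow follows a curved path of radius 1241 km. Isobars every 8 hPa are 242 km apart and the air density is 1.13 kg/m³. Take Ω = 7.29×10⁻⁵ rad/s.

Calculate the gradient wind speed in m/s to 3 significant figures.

26.4 m/s

Coriolis parameter at 65°S:
f = 2Ω sin φ = 2 × 7.29×10⁻⁵ × sin 65° = 1.32×10⁻⁴ s⁻¹
Pressure gradient: |∂P/∂n| = 800 Pa / 242000 m = 3.31×10⁻³ Pa/m
Geostrophic speed: V_g = |∂P/∂n|/(fρ) = 3.31×10⁻³/(1.32×10⁻⁴ × 1.13) = 22.1 m/s
Around a high, pressure-gradient force acts outward with centrifugal, so Coriolis balances both:
fV = (1/ρ)|∂P/∂n| + V²/R  →  V² − fR·V + fR·V_g = 0
With fR = 1.32×10⁻⁴ × 1241×10³ m = 164 m/s:
V = [fR − √((fR)² − 4 fR V_g)]/2 = [164 − √(164² − 4×164×22.1)]/2 = 26.4 m/s
Supergeostrophic (V > V_g = 22.1 m/s), as expected around a high.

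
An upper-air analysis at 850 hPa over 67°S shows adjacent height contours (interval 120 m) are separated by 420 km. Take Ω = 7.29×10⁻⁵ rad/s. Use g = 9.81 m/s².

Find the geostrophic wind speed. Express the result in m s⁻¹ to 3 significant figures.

Coriolis parameter at 67°S:
f = 2Ω sin φ = 2 × 7.29×10⁻⁵ × sin 67° = 1.34×10⁻⁴ s⁻¹
Height gradient: |∂Z/∂n| = 120 m / 420000 m = 2.86×10⁻⁴
On a pressure surface, geostrophic balance gives V_g = (g/f)|∂Z/∂n|:
V_g = 9.81 × 2.86×10⁻⁴ / 1.34×10⁻⁴ = 20.9 m/s

20.9 m s⁻¹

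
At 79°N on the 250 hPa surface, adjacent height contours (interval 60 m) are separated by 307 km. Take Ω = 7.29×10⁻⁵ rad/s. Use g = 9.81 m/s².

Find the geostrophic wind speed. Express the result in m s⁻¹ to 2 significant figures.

13 m s⁻¹

Coriolis parameter at 79°N:
f = 2Ω sin φ = 2 × 7.29×10⁻⁵ × sin 79° = 1.43×10⁻⁴ s⁻¹
Height gradient: |∂Z/∂n| = 60 m / 307000 m = 1.95×10⁻⁴
On a pressure surface, geostrophic balance gives V_g = (g/f)|∂Z/∂n|:
V_g = 9.81 × 1.95×10⁻⁴ / 1.43×10⁻⁴ = 13.4 m/s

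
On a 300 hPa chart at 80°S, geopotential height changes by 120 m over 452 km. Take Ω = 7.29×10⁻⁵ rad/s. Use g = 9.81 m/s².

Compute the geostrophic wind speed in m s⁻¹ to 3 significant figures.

Coriolis parameter at 80°S:
f = 2Ω sin φ = 2 × 7.29×10⁻⁵ × sin 80° = 1.44×10⁻⁴ s⁻¹
Height gradient: |∂Z/∂n| = 120 m / 452000 m = 2.65×10⁻⁴
On a pressure surface, geostrophic balance gives V_g = (g/f)|∂Z/∂n|:
V_g = 9.81 × 2.65×10⁻⁴ / 1.44×10⁻⁴ = 18.1 m/s

18.1 m s⁻¹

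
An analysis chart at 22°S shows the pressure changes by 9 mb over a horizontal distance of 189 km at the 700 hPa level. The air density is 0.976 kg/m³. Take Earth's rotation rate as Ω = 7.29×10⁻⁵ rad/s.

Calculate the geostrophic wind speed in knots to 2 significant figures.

170 knots

Coriolis parameter at 22°S:
f = 2Ω sin φ = 2 × 7.29×10⁻⁵ × sin 22° = 5.46×10⁻⁵ s⁻¹
Pressure gradient: |∂P/∂n| = 900 Pa / 189000 m = 4.76×10⁻³ Pa/m
Geostrophic balance (pressure-gradient force = Coriolis force):
V_g = (1/(fρ)) |∂P/∂n| = 4.76×10⁻³ / (5.46×10⁻⁵ × 0.976) = 89.3 m/s
Converting: 89.3 m/s × 1.944 = 170 knots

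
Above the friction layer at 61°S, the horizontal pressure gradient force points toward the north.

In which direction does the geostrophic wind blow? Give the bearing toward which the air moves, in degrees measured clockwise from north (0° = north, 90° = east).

270°

The pressure-gradient force points toward the north (bearing 000°).
Geostrophic balance: in the Southern Hemisphere the Coriolis force deflects motion to the left, so the geostrophic wind blows 90° to the left of the pressure-gradient force (low pressure on the right).
Rotating 000° by 90° counterclockwise gives 270° — the wind blows toward the west.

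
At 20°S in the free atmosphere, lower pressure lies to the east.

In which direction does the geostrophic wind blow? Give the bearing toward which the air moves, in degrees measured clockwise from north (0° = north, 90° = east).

The pressure-gradient force points toward the east (bearing 090°).
Geostrophic balance: in the Southern Hemisphere the Coriolis force deflects motion to the left, so the geostrophic wind blows 90° to the left of the pressure-gradient force (low pressure on the right).
Rotating 090° by 90° counterclockwise gives 000° — the wind blows toward the north.

000°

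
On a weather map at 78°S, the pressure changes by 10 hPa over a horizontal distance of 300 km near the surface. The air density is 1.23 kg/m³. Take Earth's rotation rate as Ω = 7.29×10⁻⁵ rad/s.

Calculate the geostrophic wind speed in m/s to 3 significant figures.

Coriolis parameter at 78°S:
f = 2Ω sin φ = 2 × 7.29×10⁻⁵ × sin 78° = 1.43×10⁻⁴ s⁻¹
Pressure gradient: |∂P/∂n| = 1000 Pa / 300000 m = 3.33×10⁻³ Pa/m
Geostrophic balance (pressure-gradient force = Coriolis force):
V_g = (1/(fρ)) |∂P/∂n| = 3.33×10⁻³ / (1.43×10⁻⁴ × 1.23) = 19.0 m/s

19.0 m/s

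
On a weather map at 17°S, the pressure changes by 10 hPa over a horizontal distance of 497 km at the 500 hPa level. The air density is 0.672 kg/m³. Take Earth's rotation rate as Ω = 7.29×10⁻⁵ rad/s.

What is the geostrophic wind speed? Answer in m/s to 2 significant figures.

Coriolis parameter at 17°S:
f = 2Ω sin φ = 2 × 7.29×10⁻⁵ × sin 17° = 4.26×10⁻⁵ s⁻¹
Pressure gradient: |∂P/∂n| = 1000 Pa / 497000 m = 2.01×10⁻³ Pa/m
Geostrophic balance (pressure-gradient force = Coriolis force):
V_g = (1/(fρ)) |∂P/∂n| = 2.01×10⁻³ / (4.26×10⁻⁵ × 0.672) = 70.2 m/s

70 m/s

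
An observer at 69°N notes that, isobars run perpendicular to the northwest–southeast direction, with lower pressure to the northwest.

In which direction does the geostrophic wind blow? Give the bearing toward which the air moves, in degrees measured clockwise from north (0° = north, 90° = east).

The pressure-gradient force points toward the northwest (bearing 315°).
Geostrophic balance: in the Northern Hemisphere the Coriolis force deflects motion to the right, so the geostrophic wind blows 90° to the right of the pressure-gradient force (low pressure on the left).
Rotating 315° by 90° clockwise gives 045° — the wind blows toward the northeast.

045°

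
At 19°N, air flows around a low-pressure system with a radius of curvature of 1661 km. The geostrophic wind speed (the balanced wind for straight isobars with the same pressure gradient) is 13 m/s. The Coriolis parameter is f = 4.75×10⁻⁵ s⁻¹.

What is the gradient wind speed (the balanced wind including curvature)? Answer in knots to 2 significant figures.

Around a low, centrifugal force acts outward with Coriolis, so pressure-gradient force balances both:
(1/ρ)|∂P/∂n| = fV + V²/R  →  V² + fR·V − fR·V_g = 0
With fR = 4.75×10⁻⁵ × 1661×10³ m = 78.9 m/s:
V = [−fR + √((fR)² + 4 fR V_g)]/2 = [−78.9 + √(78.9² + 4×78.9×13)]/2 = 11.4 m/s
Subgeostrophic (V < V_g = 13 m/s), as expected around a low.
Converting: 11.4 m/s × 1.944 = 22 knots

22 knots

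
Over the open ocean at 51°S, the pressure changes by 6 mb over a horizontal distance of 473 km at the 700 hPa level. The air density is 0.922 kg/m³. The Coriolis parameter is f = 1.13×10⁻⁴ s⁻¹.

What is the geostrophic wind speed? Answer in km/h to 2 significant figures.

Pressure gradient: |∂P/∂n| = 600 Pa / 473000 m = 1.27×10⁻³ Pa/m
Geostrophic balance (pressure-gradient force = Coriolis force):
V_g = (1/(fρ)) |∂P/∂n| = 1.27×10⁻³ / (1.13×10⁻⁴ × 0.922) = 12.2 m/s
Converting: 12.2 m/s × 3.6 = 44 km/h

44 km/h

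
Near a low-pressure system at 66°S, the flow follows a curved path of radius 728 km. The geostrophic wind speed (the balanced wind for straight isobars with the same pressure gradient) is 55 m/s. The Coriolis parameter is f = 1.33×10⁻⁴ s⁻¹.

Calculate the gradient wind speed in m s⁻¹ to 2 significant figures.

39 m s⁻¹

Around a low, centrifugal force acts outward with Coriolis, so pressure-gradient force balances both:
(1/ρ)|∂P/∂n| = fV + V²/R  →  V² + fR·V − fR·V_g = 0
With fR = 1.33×10⁻⁴ × 728×10³ m = 96.8 m/s:
V = [−fR + √((fR)² + 4 fR V_g)]/2 = [−96.8 + √(96.8² + 4×96.8×55)]/2 = 39.2 m/s
Subgeostrophic (V < V_g = 55 m/s), as expected around a low.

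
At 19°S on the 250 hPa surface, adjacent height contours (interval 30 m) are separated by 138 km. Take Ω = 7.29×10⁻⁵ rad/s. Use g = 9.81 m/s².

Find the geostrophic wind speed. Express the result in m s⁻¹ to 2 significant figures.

Coriolis parameter at 19°S:
f = 2Ω sin φ = 2 × 7.29×10⁻⁵ × sin 19° = 4.75×10⁻⁵ s⁻¹
Height gradient: |∂Z/∂n| = 30 m / 138000 m = 2.17×10⁻⁴
On a pressure surface, geostrophic balance gives V_g = (g/f)|∂Z/∂n|:
V_g = 9.81 × 2.17×10⁻⁴ / 4.75×10⁻⁵ = 44.9 m/s

45 m s⁻¹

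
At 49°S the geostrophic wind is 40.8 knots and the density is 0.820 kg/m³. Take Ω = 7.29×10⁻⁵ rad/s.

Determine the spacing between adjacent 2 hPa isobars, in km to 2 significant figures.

Coriolis parameter at 49°S:
f = 2Ω sin φ = 2 × 7.29×10⁻⁵ × sin 49° = 1.10×10⁻⁴ s⁻¹
Wind speed in SI: 40.8 knots = 21.0 m/s
Geostrophic balance rearranged: |∂P/∂n| = f ρ V_g
|∂P/∂n| = 1.10×10⁻⁴ × 0.820 × 21.0 = 1.89×10⁻³ Pa/m
Isobar spacing: Δn = ΔP/|∂P/∂n| = 200 Pa / 1.89×10⁻³ Pa/m = 105604 m ≈ 110 km

110 km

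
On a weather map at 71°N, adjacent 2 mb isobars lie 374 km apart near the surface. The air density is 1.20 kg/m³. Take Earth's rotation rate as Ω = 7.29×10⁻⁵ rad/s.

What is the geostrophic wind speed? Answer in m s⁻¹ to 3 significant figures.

Coriolis parameter at 71°N:
f = 2Ω sin φ = 2 × 7.29×10⁻⁵ × sin 71° = 1.38×10⁻⁴ s⁻¹
Pressure gradient: |∂P/∂n| = 200 Pa / 374000 m = 5.35×10⁻⁴ Pa/m
Geostrophic balance (pressure-gradient force = Coriolis force):
V_g = (1/(fρ)) |∂P/∂n| = 5.35×10⁻⁴ / (1.38×10⁻⁴ × 1.20) = 3.23 m/s

3.23 m s⁻¹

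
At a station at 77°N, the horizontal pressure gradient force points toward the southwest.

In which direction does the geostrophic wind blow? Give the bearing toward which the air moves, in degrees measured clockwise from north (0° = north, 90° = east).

315°

The pressure-gradient force points toward the southwest (bearing 225°).
Geostrophic balance: in the Northern Hemisphere the Coriolis force deflects motion to the right, so the geostrophic wind blows 90° to the right of the pressure-gradient force (low pressure on the left).
Rotating 225° by 90° clockwise gives 315° — the wind blows toward the northwest.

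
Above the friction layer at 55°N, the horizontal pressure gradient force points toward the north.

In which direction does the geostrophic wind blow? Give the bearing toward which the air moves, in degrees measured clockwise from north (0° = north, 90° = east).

090°

The pressure-gradient force points toward the north (bearing 000°).
Geostrophic balance: in the Northern Hemisphere the Coriolis force deflects motion to the right, so the geostrophic wind blows 90° to the right of the pressure-gradient force (low pressure on the left).
Rotating 000° by 90° clockwise gives 090° — the wind blows toward the east.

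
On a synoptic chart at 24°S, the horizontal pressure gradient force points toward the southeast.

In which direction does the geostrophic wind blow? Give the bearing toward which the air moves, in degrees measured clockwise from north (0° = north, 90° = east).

The pressure-gradient force points toward the southeast (bearing 135°).
Geostrophic balance: in the Southern Hemisphere the Coriolis force deflects motion to the left, so the geostrophic wind blows 90° to the left of the pressure-gradient force (low pressure on the right).
Rotating 135° by 90° counterclockwise gives 045° — the wind blows toward the northeast.

045°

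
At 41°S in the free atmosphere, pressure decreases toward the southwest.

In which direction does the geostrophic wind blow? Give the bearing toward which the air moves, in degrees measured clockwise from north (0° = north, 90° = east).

The pressure-gradient force points toward the southwest (bearing 225°).
Geostrophic balance: in the Southern Hemisphere the Coriolis force deflects motion to the left, so the geostrophic wind blows 90° to the left of the pressure-gradient force (low pressure on the right).
Rotating 225° by 90° counterclockwise gives 135° — the wind blows toward the southeast.

135°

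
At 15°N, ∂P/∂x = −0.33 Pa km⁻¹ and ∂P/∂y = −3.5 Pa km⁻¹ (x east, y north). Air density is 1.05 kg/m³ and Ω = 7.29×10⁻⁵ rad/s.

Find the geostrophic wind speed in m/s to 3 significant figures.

Coriolis parameter at 15°N:
f = 2Ω sin φ = 2 × 7.29×10⁻⁵ × sin 15° = 3.77×10⁻⁵ s⁻¹
Component geostrophic relations (x east, y north):
u_g = −(1/(fρ)) ∂P/∂y,  v_g = (1/(fρ)) ∂P/∂x
u_g = −(−3.5×10⁻³)/(3.77×10⁻⁵ × 1.05) = 88.3 m/s;  v_g = (−0.33×10⁻³)/(3.77×10⁻⁵ × 1.05) = −8.33 m/s
|V_g| = √(u_g² + v_g²) = 88.7 m/s

88.7 m/s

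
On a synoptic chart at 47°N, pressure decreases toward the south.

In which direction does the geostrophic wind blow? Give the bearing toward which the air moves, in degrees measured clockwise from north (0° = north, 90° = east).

The pressure-gradient force points toward the south (bearing 180°).
Geostrophic balance: in the Northern Hemisphere the Coriolis force deflects motion to the right, so the geostrophic wind blows 90° to the right of the pressure-gradient force (low pressure on the left).
Rotating 180° by 90° clockwise gives 270° — the wind blows toward the west.

270°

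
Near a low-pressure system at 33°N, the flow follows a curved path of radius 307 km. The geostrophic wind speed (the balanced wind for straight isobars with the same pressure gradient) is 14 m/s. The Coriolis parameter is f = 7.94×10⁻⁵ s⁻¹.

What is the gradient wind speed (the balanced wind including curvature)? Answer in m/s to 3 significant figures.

9.94 m/s

Around a low, centrifugal force acts outward with Coriolis, so pressure-gradient force balances both:
(1/ρ)|∂P/∂n| = fV + V²/R  →  V² + fR·V − fR·V_g = 0
With fR = 7.94×10⁻⁵ × 307×10³ m = 24.4 m/s:
V = [−fR + √((fR)² + 4 fR V_g)]/2 = [−24.4 + √(24.4² + 4×24.4×14)]/2 = 9.94 m/s
Subgeostrophic (V < V_g = 14 m/s), as expected around a low.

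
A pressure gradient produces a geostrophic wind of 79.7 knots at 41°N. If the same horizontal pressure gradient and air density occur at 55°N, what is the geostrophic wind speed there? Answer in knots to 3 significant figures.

With the same pressure gradient and density, V_g ∝ 1/f ∝ 1/sin φ.
V₂ = V₁ · sin φ₁ / sin φ₂ = 79.7 × sin 41° / sin 55°
V₂ = 79.7 × 0.6561/0.8192 = 63.8 knots

63.8 knots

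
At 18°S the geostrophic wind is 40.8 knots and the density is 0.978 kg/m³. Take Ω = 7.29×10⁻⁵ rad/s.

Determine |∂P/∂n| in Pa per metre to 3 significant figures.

Coriolis parameter at 18°S:
f = 2Ω sin φ = 2 × 7.29×10⁻⁵ × sin 18° = 4.51×10⁻⁵ s⁻¹
Wind speed in SI: 40.8 knots = 21.0 m/s
Geostrophic balance rearranged: |∂P/∂n| = f ρ V_g
|∂P/∂n| = 4.51×10⁻⁵ × 0.978 × 21.0 = 9.25×10⁻⁴ Pa/m

9.25×10⁻⁴ Pa/m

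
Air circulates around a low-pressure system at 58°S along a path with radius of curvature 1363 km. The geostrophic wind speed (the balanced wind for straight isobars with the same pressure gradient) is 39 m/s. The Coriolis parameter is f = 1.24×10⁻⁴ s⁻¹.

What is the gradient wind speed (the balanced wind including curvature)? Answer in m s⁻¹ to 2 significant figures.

Around a low, centrifugal force acts outward with Coriolis, so pressure-gradient force balances both:
(1/ρ)|∂P/∂n| = fV + V²/R  →  V² + fR·V − fR·V_g = 0
With fR = 1.24×10⁻⁴ × 1363×10³ m = 169 m/s:
V = [−fR + √((fR)² + 4 fR V_g)]/2 = [−169 + √(169² + 4×169×39)]/2 = 32.7 m/s
Subgeostrophic (V < V_g = 39 m/s), as expected around a low.

33 m s⁻¹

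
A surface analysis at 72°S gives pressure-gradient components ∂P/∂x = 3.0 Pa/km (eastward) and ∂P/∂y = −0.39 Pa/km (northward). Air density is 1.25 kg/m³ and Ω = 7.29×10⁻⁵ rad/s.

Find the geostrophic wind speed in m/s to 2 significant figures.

Coriolis parameter at 72°S:
f = 2Ω sin φ = 2 × 7.29×10⁻⁵ × sin 72° = 1.39×10⁻⁴ s⁻¹
In the Southern Hemisphere f is negative: f = −1.39×10⁻⁴ s⁻¹.
Component geostrophic relations (x east, y north):
u_g = −(1/(fρ)) ∂P/∂y,  v_g = (1/(fρ)) ∂P/∂x
u_g = −(−0.39×10⁻³)/(−1.39×10⁻⁴ × 1.25) = −2.25 m/s;  v_g = (3.0×10⁻³)/(−1.39×10⁻⁴ × 1.25) = −17.3 m/s
|V_g| = √(u_g² + v_g²) = 17.5 m/s

17 m/s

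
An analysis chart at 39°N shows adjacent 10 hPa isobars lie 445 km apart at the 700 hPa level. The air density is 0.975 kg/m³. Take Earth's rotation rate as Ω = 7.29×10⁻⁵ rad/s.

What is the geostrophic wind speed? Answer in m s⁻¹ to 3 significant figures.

25.1 m s⁻¹

Coriolis parameter at 39°N:
f = 2Ω sin φ = 2 × 7.29×10⁻⁵ × sin 39° = 9.18×10⁻⁵ s⁻¹
Pressure gradient: |∂P/∂n| = 1000 Pa / 445000 m = 2.25×10⁻³ Pa/m
Geostrophic balance (pressure-gradient force = Coriolis force):
V_g = (1/(fρ)) |∂P/∂n| = 2.25×10⁻³ / (9.18×10⁻⁵ × 0.975) = 25.1 m/s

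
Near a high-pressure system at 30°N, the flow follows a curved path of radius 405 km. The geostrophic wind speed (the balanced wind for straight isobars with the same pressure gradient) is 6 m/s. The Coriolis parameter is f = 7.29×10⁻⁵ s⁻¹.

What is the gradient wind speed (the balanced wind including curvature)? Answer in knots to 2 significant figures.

16 knots

Around a high, pressure-gradient force acts outward with centrifugal, so Coriolis balances both:
fV = (1/ρ)|∂P/∂n| + V²/R  →  V² − fR·V + fR·V_g = 0
With fR = 7.29×10⁻⁵ × 405×10³ m = 29.5 m/s:
V = [fR − √((fR)² − 4 fR V_g)]/2 = [29.5 − √(29.5² − 4×29.5×6)]/2 = 8.38 m/s
Supergeostrophic (V > V_g = 6 m/s), as expected around a high.
Converting: 8.38 m/s × 1.944 = 16 knots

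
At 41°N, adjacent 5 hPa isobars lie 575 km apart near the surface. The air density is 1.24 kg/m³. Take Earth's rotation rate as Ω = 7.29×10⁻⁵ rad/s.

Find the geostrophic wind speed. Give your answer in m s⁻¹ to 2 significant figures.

7.3 m s⁻¹

Coriolis parameter at 41°N:
f = 2Ω sin φ = 2 × 7.29×10⁻⁵ × sin 41° = 9.57×10⁻⁵ s⁻¹
Pressure gradient: |∂P/∂n| = 500 Pa / 575000 m = 8.70×10⁻⁴ Pa/m
Geostrophic balance (pressure-gradient force = Coriolis force):
V_g = (1/(fρ)) |∂P/∂n| = 8.70×10⁻⁴ / (9.57×10⁻⁵ × 1.24) = 7.33 m/s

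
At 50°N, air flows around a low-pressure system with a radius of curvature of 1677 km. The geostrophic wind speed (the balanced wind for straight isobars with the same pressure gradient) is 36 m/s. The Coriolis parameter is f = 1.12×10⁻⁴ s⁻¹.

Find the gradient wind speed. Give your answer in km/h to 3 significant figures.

Around a low, centrifugal force acts outward with Coriolis, so pressure-gradient force balances both:
(1/ρ)|∂P/∂n| = fV + V²/R  →  V² + fR·V − fR·V_g = 0
With fR = 1.12×10⁻⁴ × 1677×10³ m = 188 m/s:
V = [−fR + √((fR)² + 4 fR V_g)]/2 = [−188 + √(188² + 4×188×36)]/2 = 30.9 m/s
Subgeostrophic (V < V_g = 36 m/s), as expected around a low.
Converting: 30.9 m/s × 3.6 = 111 km/h

111 km/h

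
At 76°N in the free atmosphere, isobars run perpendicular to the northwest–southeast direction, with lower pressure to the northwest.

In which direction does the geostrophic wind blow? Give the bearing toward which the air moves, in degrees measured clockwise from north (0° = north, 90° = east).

The pressure-gradient force points toward the northwest (bearing 315°).
Geostrophic balance: in the Northern Hemisphere the Coriolis force deflects motion to the right, so the geostrophic wind blows 90° to the right of the pressure-gradient force (low pressure on the left).
Rotating 315° by 90° clockwise gives 045° — the wind blows toward the northeast.

045°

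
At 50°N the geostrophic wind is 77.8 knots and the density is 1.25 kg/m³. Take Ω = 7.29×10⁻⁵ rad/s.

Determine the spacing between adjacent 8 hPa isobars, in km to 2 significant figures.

140 km

Coriolis parameter at 50°N:
f = 2Ω sin φ = 2 × 7.29×10⁻⁵ × sin 50° = 1.12×10⁻⁴ s⁻¹
Wind speed in SI: 77.8 knots = 40.0 m/s
Geostrophic balance rearranged: |∂P/∂n| = f ρ V_g
|∂P/∂n| = 1.12×10⁻⁴ × 1.25 × 40.0 = 5.59×10⁻³ Pa/m
Isobar spacing: Δn = ΔP/|∂P/∂n| = 800 Pa / 5.59×10⁻³ Pa/m = 143170 m ≈ 140 km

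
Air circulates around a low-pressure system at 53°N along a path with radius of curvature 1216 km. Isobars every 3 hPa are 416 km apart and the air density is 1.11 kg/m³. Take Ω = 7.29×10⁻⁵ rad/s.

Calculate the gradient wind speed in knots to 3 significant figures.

Coriolis parameter at 53°N:
f = 2Ω sin φ = 2 × 7.29×10⁻⁵ × sin 53° = 1.16×10⁻⁴ s⁻¹
Pressure gradient: |∂P/∂n| = 300 Pa / 416000 m = 7.21×10⁻⁴ Pa/m
Geostrophic speed: V_g = |∂P/∂n|/(fρ) = 7.21×10⁻⁴/(1.16×10⁻⁴ × 1.11) = 5.58 m/s
Around a low, centrifugal force acts outward with Coriolis, so pressure-gradient force balances both:
(1/ρ)|∂P/∂n| = fV + V²/R  →  V² + fR·V − fR·V_g = 0
With fR = 1.16×10⁻⁴ × 1216×10³ m = 142 m/s:
V = [−fR + √((fR)² + 4 fR V_g)]/2 = [−142 + √(142² + 4×142×5.58)]/2 = 5.38 m/s
Subgeostrophic (V < V_g = 5.58 m/s), as expected around a low.
Converting: 5.38 m/s × 1.944 = 10.4 knots

10.4 knots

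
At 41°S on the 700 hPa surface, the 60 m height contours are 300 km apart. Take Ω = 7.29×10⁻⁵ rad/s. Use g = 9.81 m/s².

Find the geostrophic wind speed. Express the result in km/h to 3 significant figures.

Coriolis parameter at 41°S:
f = 2Ω sin φ = 2 × 7.29×10⁻⁵ × sin 41° = 9.57×10⁻⁵ s⁻¹
Height gradient: |∂Z/∂n| = 60 m / 300000 m = 2.00×10⁻⁴
On a pressure surface, geostrophic balance gives V_g = (g/f)|∂Z/∂n|:
V_g = 9.81 × 2.00×10⁻⁴ / 9.57×10⁻⁵ = 20.5 m/s
Converting: 20.5 m/s × 3.6 = 73.8 km/h

73.8 km/h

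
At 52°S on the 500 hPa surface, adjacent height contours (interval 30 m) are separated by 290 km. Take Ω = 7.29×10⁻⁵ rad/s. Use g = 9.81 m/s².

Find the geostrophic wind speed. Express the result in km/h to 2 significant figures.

32 km/h

Coriolis parameter at 52°S:
f = 2Ω sin φ = 2 × 7.29×10⁻⁵ × sin 52° = 1.15×10⁻⁴ s⁻¹
Height gradient: |∂Z/∂n| = 30 m / 290000 m = 1.03×10⁻⁴
On a pressure surface, geostrophic balance gives V_g = (g/f)|∂Z/∂n|:
V_g = 9.81 × 1.03×10⁻⁴ / 1.15×10⁻⁴ = 8.83 m/s
Converting: 8.83 m/s × 3.6 = 32 km/h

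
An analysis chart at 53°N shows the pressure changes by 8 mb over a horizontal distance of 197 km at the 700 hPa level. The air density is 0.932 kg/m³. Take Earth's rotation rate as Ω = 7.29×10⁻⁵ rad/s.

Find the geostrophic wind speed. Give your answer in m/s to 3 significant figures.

Coriolis parameter at 53°N:
f = 2Ω sin φ = 2 × 7.29×10⁻⁵ × sin 53° = 1.16×10⁻⁴ s⁻¹
Pressure gradient: |∂P/∂n| = 800 Pa / 197000 m = 4.06×10⁻³ Pa/m
Geostrophic balance (pressure-gradient force = Coriolis force):
V_g = (1/(fρ)) |∂P/∂n| = 4.06×10⁻³ / (1.16×10⁻⁴ × 0.932) = 37.4 m/s

37.4 m/s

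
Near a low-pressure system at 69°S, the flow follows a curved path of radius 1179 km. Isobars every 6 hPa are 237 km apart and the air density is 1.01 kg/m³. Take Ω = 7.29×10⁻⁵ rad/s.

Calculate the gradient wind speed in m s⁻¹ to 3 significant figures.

Coriolis parameter at 69°S:
f = 2Ω sin φ = 2 × 7.29×10⁻⁵ × sin 69° = 1.36×10⁻⁴ s⁻¹
Pressure gradient: |∂P/∂n| = 600 Pa / 237000 m = 2.53×10⁻³ Pa/m
Geostrophic speed: V_g = |∂P/∂n|/(fρ) = 2.53×10⁻³/(1.36×10⁻⁴ × 1.01) = 18.4 m/s
Around a low, centrifugal force acts outward with Coriolis, so pressure-gradient force balances both:
(1/ρ)|∂P/∂n| = fV + V²/R  →  V² + fR·V − fR·V_g = 0
With fR = 1.36×10⁻⁴ × 1179×10³ m = 160 m/s:
V = [−fR + √((fR)² + 4 fR V_g)]/2 = [−160 + √(160² + 4×160×18.4)]/2 = 16.7 m/s
Subgeostrophic (V < V_g = 18.4 m/s), as expected around a low.

16.7 m s⁻¹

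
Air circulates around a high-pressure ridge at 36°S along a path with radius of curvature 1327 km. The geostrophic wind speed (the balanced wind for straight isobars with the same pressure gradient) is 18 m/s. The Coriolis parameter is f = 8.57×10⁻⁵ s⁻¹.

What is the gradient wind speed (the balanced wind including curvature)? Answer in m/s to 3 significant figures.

Around a high, pressure-gradient force acts outward with centrifugal, so Coriolis balances both:
fV = (1/ρ)|∂P/∂n| + V²/R  →  V² − fR·V + fR·V_g = 0
With fR = 8.57×10⁻⁵ × 1327×10³ m = 114 m/s:
V = [fR − √((fR)² − 4 fR V_g)]/2 = [114 − √(114² − 4×114×18)]/2 = 22.4 m/s
Supergeostrophic (V > V_g = 18 m/s), as expected around a high.

22.4 m/s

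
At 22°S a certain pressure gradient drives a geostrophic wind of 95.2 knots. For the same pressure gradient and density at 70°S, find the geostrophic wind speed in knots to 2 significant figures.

38 knots

With the same pressure gradient and density, V_g ∝ 1/f ∝ 1/sin φ.
V₂ = V₁ · sin φ₁ / sin φ₂ = 95.2 × sin 22° / sin 70°
V₂ = 95.2 × 0.3746/0.9397 = 38 knots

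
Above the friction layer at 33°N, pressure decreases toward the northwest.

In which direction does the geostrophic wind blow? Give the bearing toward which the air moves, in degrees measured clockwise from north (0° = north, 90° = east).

045°

The pressure-gradient force points toward the northwest (bearing 315°).
Geostrophic balance: in the Northern Hemisphere the Coriolis force deflects motion to the right, so the geostrophic wind blows 90° to the right of the pressure-gradient force (low pressure on the left).
Rotating 315° by 90° clockwise gives 045° — the wind blows toward the northeast.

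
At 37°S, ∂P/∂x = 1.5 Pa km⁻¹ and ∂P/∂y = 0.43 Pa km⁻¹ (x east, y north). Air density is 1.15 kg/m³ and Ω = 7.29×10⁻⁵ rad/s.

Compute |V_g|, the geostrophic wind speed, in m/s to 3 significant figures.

15.5 m/s

Coriolis parameter at 37°S:
f = 2Ω sin φ = 2 × 7.29×10⁻⁵ × sin 37° = 8.77×10⁻⁵ s⁻¹
In the Southern Hemisphere f is negative: f = −8.77×10⁻⁵ s⁻¹.
Component geostrophic relations (x east, y north):
u_g = −(1/(fρ)) ∂P/∂y,  v_g = (1/(fρ)) ∂P/∂x
u_g = −(0.43×10⁻³)/(−8.77×10⁻⁵ × 1.15) = 4.26 m/s;  v_g = (1.5×10⁻³)/(−8.77×10⁻⁵ × 1.15) = −14.9 m/s
|V_g| = √(u_g² + v_g²) = 15.5 m/s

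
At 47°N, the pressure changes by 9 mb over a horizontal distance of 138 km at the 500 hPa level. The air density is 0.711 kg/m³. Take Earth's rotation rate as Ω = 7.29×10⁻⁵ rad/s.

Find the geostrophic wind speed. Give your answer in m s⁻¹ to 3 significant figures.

Coriolis parameter at 47°N:
f = 2Ω sin φ = 2 × 7.29×10⁻⁵ × sin 47° = 1.07×10⁻⁴ s⁻¹
Pressure gradient: |∂P/∂n| = 900 Pa / 138000 m = 6.52×10⁻³ Pa/m
Geostrophic balance (pressure-gradient force = Coriolis force):
V_g = (1/(fρ)) |∂P/∂n| = 6.52×10⁻³ / (1.07×10⁻⁴ × 0.711) = 86.0 m/s

86.0 m s⁻¹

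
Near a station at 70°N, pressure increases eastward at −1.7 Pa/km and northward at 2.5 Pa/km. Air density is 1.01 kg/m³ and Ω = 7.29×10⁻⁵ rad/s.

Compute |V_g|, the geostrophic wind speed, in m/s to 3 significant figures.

Coriolis parameter at 70°N:
f = 2Ω sin φ = 2 × 7.29×10⁻⁵ × sin 70° = 1.37×10⁻⁴ s⁻¹
Component geostrophic relations (x east, y north):
u_g = −(1/(fρ)) ∂P/∂y,  v_g = (1/(fρ)) ∂P/∂x
u_g = −(2.5×10⁻³)/(1.37×10⁻⁴ × 1.01) = −18.1 m/s;  v_g = (−1.7×10⁻³)/(1.37×10⁻⁴ × 1.01) = −12.3 m/s
|V_g| = √(u_g² + v_g²) = 21.8 m/s

21.8 m/s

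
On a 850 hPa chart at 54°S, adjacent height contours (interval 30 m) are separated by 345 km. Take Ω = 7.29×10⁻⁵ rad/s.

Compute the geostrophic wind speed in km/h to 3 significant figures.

Coriolis parameter at 54°S:
f = 2Ω sin φ = 2 × 7.29×10⁻⁵ × sin 54° = 1.18×10⁻⁴ s⁻¹
Height gradient: |∂Z/∂n| = 30 m / 345000 m = 8.70×10⁻⁵
On a pressure surface, geostrophic balance gives V_g = (g/f)|∂Z/∂n|:
V_g = 9.81 × 8.70×10⁻⁵ / 1.18×10⁻⁴ = 7.23 m/s
Converting: 7.23 m/s × 3.6 = 26.0 km/h

26.0 km/h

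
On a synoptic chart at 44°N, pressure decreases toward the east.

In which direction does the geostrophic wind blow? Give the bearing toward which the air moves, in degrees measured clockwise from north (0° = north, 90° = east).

The pressure-gradient force points toward the east (bearing 090°).
Geostrophic balance: in the Northern Hemisphere the Coriolis force deflects motion to the right, so the geostrophic wind blows 90° to the right of the pressure-gradient force (low pressure on the left).
Rotating 090° by 90° clockwise gives 180° — the wind blows toward the south.

180°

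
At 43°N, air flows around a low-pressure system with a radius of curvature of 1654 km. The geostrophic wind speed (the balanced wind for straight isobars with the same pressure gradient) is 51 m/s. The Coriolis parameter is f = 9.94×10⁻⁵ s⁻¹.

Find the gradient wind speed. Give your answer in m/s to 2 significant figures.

Around a low, centrifugal force acts outward with Coriolis, so pressure-gradient force balances both:
(1/ρ)|∂P/∂n| = fV + V²/R  →  V² + fR·V − fR·V_g = 0
With fR = 9.94×10⁻⁵ × 1654×10³ m = 164 m/s:
V = [−fR + √((fR)² + 4 fR V_g)]/2 = [−164 + √(164² + 4×164×51)]/2 = 40.9 m/s
Subgeostrophic (V < V_g = 51 m/s), as expected around a low.

41 m/s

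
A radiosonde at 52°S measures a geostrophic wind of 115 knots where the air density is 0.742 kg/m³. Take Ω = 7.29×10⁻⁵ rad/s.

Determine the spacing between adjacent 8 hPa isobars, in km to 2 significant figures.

160 km

Coriolis parameter at 52°S:
f = 2Ω sin φ = 2 × 7.29×10⁻⁵ × sin 52° = 1.15×10⁻⁴ s⁻¹
Wind speed in SI: 115 knots = 59.2 m/s
Geostrophic balance rearranged: |∂P/∂n| = f ρ V_g
|∂P/∂n| = 1.15×10⁻⁴ × 0.742 × 59.2 = 5.04×10⁻³ Pa/m
Isobar spacing: Δn = ΔP/|∂P/∂n| = 800 Pa / 5.04×10⁻³ Pa/m = 158621 m ≈ 160 km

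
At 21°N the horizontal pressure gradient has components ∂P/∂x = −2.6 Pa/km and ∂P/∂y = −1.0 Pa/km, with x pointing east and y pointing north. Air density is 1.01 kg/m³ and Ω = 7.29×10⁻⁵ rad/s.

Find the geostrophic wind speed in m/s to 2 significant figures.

Coriolis parameter at 21°N:
f = 2Ω sin φ = 2 × 7.29×10⁻⁵ × sin 21° = 5.23×10⁻⁵ s⁻¹
Component geostrophic relations (x east, y north):
u_g = −(1/(fρ)) ∂P/∂y,  v_g = (1/(fρ)) ∂P/∂x
u_g = −(−1.0×10⁻³)/(5.23×10⁻⁵ × 1.01) = 18.9 m/s;  v_g = (−2.6×10⁻³)/(5.23×10⁻⁵ × 1.01) = −49.3 m/s
|V_g| = √(u_g² + v_g²) = 52.8 m/s

53 m/s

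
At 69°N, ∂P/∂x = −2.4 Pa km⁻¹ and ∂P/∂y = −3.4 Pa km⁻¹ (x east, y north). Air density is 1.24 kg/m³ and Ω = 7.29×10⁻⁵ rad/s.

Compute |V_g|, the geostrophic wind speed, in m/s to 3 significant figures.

Coriolis parameter at 69°N:
f = 2Ω sin φ = 2 × 7.29×10⁻⁵ × sin 69° = 1.36×10⁻⁴ s⁻¹
Component geostrophic relations (x east, y north):
u_g = −(1/(fρ)) ∂P/∂y,  v_g = (1/(fρ)) ∂P/∂x
u_g = −(−3.4×10⁻³)/(1.36×10⁻⁴ × 1.24) = 20.1 m/s;  v_g = (−2.4×10⁻³)/(1.36×10⁻⁴ × 1.24) = −14.2 m/s
|V_g| = √(u_g² + v_g²) = 24.7 m/s

24.7 m/s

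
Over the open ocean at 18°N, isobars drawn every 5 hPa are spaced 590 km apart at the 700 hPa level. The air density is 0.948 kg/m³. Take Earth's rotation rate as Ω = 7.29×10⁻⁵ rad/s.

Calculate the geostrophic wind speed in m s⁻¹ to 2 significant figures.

20 m s⁻¹

Coriolis parameter at 18°N:
f = 2Ω sin φ = 2 × 7.29×10⁻⁵ × sin 18° = 4.51×10⁻⁵ s⁻¹
Pressure gradient: |∂P/∂n| = 500 Pa / 590000 m = 8.47×10⁻⁴ Pa/m
Geostrophic balance (pressure-gradient force = Coriolis force):
V_g = (1/(fρ)) |∂P/∂n| = 8.47×10⁻⁴ / (4.51×10⁻⁵ × 0.948) = 19.8 m/s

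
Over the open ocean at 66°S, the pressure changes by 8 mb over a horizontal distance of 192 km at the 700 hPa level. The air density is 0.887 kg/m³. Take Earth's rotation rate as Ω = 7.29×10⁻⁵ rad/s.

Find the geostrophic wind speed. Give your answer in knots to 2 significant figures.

Coriolis parameter at 66°S:
f = 2Ω sin φ = 2 × 7.29×10⁻⁵ × sin 66° = 1.33×10⁻⁴ s⁻¹
Pressure gradient: |∂P/∂n| = 800 Pa / 192000 m = 4.17×10⁻³ Pa/m
Geostrophic balance (pressure-gradient force = Coriolis force):
V_g = (1/(fρ)) |∂P/∂n| = 4.17×10⁻³ / (1.33×10⁻⁴ × 0.887) = 35.3 m/s
Converting: 35.3 m/s × 1.944 = 69 knots

69 knots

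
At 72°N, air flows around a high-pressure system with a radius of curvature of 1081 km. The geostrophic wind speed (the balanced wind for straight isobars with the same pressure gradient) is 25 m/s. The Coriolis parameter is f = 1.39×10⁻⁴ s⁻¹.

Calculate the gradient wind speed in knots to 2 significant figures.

62 knots

Around a high, pressure-gradient force acts outward with centrifugal, so Coriolis balances both:
fV = (1/ρ)|∂P/∂n| + V²/R  →  V² − fR·V + fR·V_g = 0
With fR = 1.39×10⁻⁴ × 1081×10³ m = 150 m/s:
V = [fR − √((fR)² − 4 fR V_g)]/2 = [150 − √(150² − 4×150×25)]/2 = 31.7 m/s
Supergeostrophic (V > V_g = 25 m/s), as expected around a high.
Converting: 31.7 m/s × 1.944 = 62 knots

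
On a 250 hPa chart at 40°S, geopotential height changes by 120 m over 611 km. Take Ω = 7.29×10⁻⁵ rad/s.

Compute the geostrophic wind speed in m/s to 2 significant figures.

Coriolis parameter at 40°S:
f = 2Ω sin φ = 2 × 7.29×10⁻⁵ × sin 40° = 9.37×10⁻⁵ s⁻¹
Height gradient: |∂Z/∂n| = 120 m / 611000 m = 1.96×10⁻⁴
On a pressure surface, geostrophic balance gives V_g = (g/f)|∂Z/∂n|:
V_g = 9.81 × 1.96×10⁻⁴ / 9.37×10⁻⁵ = 20.6 m/s

21 m/s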